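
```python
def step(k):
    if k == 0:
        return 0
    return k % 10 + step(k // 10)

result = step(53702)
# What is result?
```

Sum of digits of 53702: 2 + 0 + 7 + 3 + 5 = 17

Answer: 17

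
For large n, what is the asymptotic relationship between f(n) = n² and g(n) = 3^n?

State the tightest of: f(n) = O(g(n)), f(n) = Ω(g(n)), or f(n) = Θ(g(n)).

n² vs 3^n: f(n) = O(g(n)) but not Ω(g(n)) — 3^n grows strictly faster than n².

Answer: f(n) = O(g(n)) but not Ω(g(n)) — 3^n grows strictly faster than n².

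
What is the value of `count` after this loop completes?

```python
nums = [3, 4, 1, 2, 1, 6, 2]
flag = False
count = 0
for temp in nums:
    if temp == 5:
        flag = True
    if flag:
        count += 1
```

Count elements after first 5 in [3, 4, 1, 2, 1, 6, 2]
`count` takes the values: 0

Answer: 0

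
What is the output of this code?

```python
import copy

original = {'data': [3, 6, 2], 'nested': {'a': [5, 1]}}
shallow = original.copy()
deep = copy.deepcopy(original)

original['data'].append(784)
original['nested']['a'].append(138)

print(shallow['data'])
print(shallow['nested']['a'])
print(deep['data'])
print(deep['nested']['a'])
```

Key concept: comparing shallow vs deep copy.
Step by step:
`original = {'data': [3, 6, 2], 'nested': {'a': [5, 1]}}` → original = {'data': [3, 6, 2], 'nested': {'a': [5, 1]}}
`shallow = original.copy()` → shallow = {'data': [3, 6, 2], 'nested': {'a': [5, 1]}}
`deep = copy.deepcopy(original)` → deep = {'data': [3, 6, 2], 'nested': {'a': [5, 1]}}
`original['data'].append(784)` → original = {'data': [3, 6, 2, 784], 'nested': {'a': [5, 1]}}; shallow = {'data': [3, 6, 2, 784], 'nested': {'a': [5, 1]}}
`original['nested']['a'].append(138)` → original = {'data': [3, 6, 2, 784], 'nested': {'a': [5, 1, 138]}}; shallow = {'data': [3, 6, 2, 784], 'nested': {'a': [5, 1, 138]}}
`print(shallow['data'])` → prints [3, 6, 2, 784]
`print(shallow['nested']['a'])` → prints [5, 1, 138]
`print(deep['data'])` → prints [3, 6, 2]
`print(deep['nested']['a'])` → prints [5, 1]

Answer:
[3, 6, 2, 784]
[5, 1, 138]
[3, 6, 2]
[5, 1]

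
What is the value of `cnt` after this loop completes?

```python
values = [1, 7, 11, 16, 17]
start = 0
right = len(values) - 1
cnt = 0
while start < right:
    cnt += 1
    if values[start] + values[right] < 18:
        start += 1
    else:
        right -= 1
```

Steps to find pair summing to 18
`cnt` takes the values: 0 → 1 → 2 → 3 → 4

Answer: 4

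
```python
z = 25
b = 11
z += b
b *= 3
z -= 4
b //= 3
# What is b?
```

Trace:
`z = 25` → z = 25
`b = 11` → b = 11
`z += b` → z = 36
`b *= 3` → b = 33
`z -= 4` → z = 32
`b //= 3` → b = 11
So b = 11

Answer: 11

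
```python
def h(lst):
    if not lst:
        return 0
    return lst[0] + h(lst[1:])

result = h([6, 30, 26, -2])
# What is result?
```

6 + 30 + 26 + (-2) + 0 = 60

Answer: 60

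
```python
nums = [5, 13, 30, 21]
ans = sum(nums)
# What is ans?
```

Trace:
`nums = [5, 13, 30, 21]` → nums = [5, 13, 30, 21]
`ans = sum(nums)` → ans = 69
So ans = 69

Answer: 69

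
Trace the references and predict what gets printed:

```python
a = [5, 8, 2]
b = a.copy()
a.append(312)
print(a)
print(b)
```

Key concept: list.copy() creates independent copy.
Step by step:
`a = [5, 8, 2]` → a = [5, 8, 2]
`b = a.copy()` → b = [5, 8, 2]
`a.append(312)` → a = [5, 8, 2, 312]
`print(a)` → prints [5, 8, 2, 312]
`print(b)` → prints [5, 8, 2]

Answer:
[5, 8, 2, 312]
[5, 8, 2]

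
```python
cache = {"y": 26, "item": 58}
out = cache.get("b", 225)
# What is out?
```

Trace:
`cache = {"y": 26, "item": 58}` → cache = {'y': 26, 'item': 58}
`out = cache.get("b", 225)` → out = 225
So out = 225

Answer: 225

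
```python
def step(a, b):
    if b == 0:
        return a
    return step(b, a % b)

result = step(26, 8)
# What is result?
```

step(26, 8) -> step(8, 2) -> step(2, 0) -> 2

Answer: 2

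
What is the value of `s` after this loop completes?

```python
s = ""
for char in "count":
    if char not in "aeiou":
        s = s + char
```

Remove vowels from 'count'
`s` takes the values: "" → "c" → "cn" → "cnt"

Answer: "cnt"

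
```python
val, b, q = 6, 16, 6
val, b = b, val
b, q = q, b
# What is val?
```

Trace:
`val, b, q = 6, 16, 6` → val = 6; b = 16; q = 6
`val, b = b, val` → val = 16; b = 6
`b, q = q, b` → b = 6; q = 6
So val = 16

Answer: 16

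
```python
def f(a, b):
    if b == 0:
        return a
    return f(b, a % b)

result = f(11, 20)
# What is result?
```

f(11, 20) -> f(20, 11) -> f(11, 9) -> f(9, 2) -> f(2, 1) -> f(1, 0) -> 1

Answer: 1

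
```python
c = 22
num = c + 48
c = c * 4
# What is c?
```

Trace:
`c = 22` → c = 22
`num = c + 48` → num = 70
`c = c * 4` → c = 88
So c = 88

Answer: 88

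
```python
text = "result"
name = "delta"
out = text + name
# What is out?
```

Trace:
`text = "result"` → text = 'result'
`name = "delta"` → name = 'delta'
`out = text + name` → out = 'resultdelta'
So out = 'resultdelta'

Answer: 'resultdelta'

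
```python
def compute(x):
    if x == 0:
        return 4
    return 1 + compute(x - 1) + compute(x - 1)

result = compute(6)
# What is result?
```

compute(x) = 1 + 2·compute(x-1), compute(0)=4. Closed form: (4+1)·2^6 - 1 = 319.

Answer: 319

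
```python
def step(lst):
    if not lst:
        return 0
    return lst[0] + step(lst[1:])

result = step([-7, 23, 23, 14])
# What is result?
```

(-7) + 23 + 23 + 14 + 0 = 53

Answer: 53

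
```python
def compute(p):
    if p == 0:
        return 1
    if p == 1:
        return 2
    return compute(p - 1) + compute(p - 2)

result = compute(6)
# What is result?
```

Build up from base cases: compute(0)=1, compute(1)=2, compute(2)=3, compute(3)=5, compute(4)=8, compute(5)=13, compute(6)=21

Answer: 21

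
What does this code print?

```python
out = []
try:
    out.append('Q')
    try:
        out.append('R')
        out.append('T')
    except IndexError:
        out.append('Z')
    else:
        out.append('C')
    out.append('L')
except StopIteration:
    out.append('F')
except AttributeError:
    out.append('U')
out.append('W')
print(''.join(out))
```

Execution trace: 'Q' (try body) → 'R' (inner try body) → 'T' (inner try body, no exception) → 'C' (inner else) → 'L' (try body, no exception) → 'W' (after the try/except). Output: QRTCLW

Answer: QRTCLW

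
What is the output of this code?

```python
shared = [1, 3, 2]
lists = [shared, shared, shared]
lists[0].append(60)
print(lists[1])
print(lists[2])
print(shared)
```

Key concept: list of same reference.
Step by step:
`shared = [1, 3, 2]` → shared = [1, 3, 2]
`lists = [shared, shared, shared]` → lists = [[1, 3, 2], [1, 3, 2], [1, 3, 2]]
`lists[0].append(60)` → shared = [1, 3, 2, 60]; lists = [[1, 3, 2, 60], [1, 3, 2, 60], [1, 3, 2, 60]]
`print(lists[1])` → prints [1, 3, 2, 60]
`print(lists[2])` → prints [1, 3, 2, 60]
`print(shared)` → prints [1, 3, 2, 60]

Answer:
[1, 3, 2, 60]
[1, 3, 2, 60]
[1, 3, 2, 60]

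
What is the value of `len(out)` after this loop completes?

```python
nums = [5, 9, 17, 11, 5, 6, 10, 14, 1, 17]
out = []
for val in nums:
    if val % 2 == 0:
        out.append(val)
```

Count even numbers in [5, 9, 17, 11, 5, 6, 10, 14, 1, 17]
`out` takes the values: [] → [6] → [6, 10] → [6, 10, 14]
So `len(out)` = 3

Answer: 3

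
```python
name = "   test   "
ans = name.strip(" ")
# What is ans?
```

Trace:
`name = "   test   "` → name = '   test   '
`ans = name.strip(" ")` → ans = 'test'
So ans = 'test'

Answer: 'test'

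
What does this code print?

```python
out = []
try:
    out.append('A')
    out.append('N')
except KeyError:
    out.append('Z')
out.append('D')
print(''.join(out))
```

Execution trace: 'A' (try body) → 'N' (try body, no exception) → 'D' (after the try/except). Output: AND

Answer: AND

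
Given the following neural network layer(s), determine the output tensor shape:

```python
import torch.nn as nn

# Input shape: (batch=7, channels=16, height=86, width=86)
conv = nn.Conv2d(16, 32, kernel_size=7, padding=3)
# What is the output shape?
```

Input: (7, 16, 86, 86) -> Output: (7, 32, 86, 86)

Answer: (7, 32, 86, 86)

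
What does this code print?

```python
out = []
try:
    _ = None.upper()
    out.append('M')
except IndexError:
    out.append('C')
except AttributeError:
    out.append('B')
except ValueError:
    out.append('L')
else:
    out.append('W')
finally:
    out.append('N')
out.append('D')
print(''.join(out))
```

Execution trace: 'B' (except AttributeError) → 'N' (finally) → 'D' (after the try/except). Output: BND

Answer: BND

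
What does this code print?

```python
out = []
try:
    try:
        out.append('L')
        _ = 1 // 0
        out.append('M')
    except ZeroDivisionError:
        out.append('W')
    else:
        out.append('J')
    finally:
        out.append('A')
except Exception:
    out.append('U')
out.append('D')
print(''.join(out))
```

Execution trace: 'L' (inner try body) → 'W' (inner except ZeroDivisionError) → 'A' (inner finally) → 'D' (after the try/except). Output: LWAD

Answer: LWAD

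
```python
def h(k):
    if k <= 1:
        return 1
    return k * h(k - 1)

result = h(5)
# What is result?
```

h(5) = 5 * 4 * 3 * 2 * 1 = 120

Answer: 120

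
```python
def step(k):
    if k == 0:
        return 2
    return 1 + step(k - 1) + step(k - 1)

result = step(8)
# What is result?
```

step(k) = 1 + 2·step(k-1), step(0)=2. Closed form: (2+1)·2^8 - 1 = 767.

Answer: 767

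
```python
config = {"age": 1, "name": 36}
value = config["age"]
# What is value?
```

Trace:
`config = {"age": 1, "name": 36}` → config = {'age': 1, 'name': 36}
`value = config["age"]` → value = 1
So value = 1

Answer: 1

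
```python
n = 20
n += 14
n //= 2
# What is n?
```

Trace:
`n = 20` → n = 20
`n += 14` → n = 34
`n //= 2` → n = 17
So n = 17

Answer: 17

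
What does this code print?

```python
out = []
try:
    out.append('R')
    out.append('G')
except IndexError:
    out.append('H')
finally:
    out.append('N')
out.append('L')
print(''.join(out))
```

Execution trace: 'R' (try body) → 'G' (try body, no exception) → 'N' (finally) → 'L' (after the try/except). Output: RGNL

Answer: RGNL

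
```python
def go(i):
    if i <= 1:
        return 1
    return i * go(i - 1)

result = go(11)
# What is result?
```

go(11) = 11 * 10 * 9 * 8 * 7 * 6 * 5 * 4 * 3 * 2 * 1 = 39916800

Answer: 39916800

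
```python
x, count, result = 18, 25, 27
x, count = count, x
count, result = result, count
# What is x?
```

Trace:
`x, count, result = 18, 25, 27` → x = 18; count = 25; result = 27
`x, count = count, x` → x = 25; count = 18
`count, result = result, count` → count = 27; result = 18
So x = 25

Answer: 25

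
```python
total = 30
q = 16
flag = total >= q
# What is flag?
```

Trace:
`total = 30` → total = 30
`q = 16` → q = 16
`flag = total >= q` → flag = True
So flag = True

Answer: True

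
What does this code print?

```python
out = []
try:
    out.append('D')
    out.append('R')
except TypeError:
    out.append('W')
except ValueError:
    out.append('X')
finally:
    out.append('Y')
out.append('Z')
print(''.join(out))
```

Execution trace: 'D' (try body) → 'R' (try body, no exception) → 'Y' (finally) → 'Z' (after the try/except). Output: DRYZ

Answer: DRYZ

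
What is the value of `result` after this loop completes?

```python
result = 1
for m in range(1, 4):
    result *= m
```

3! = 6
`result` takes the values: 1 → 2 → 6

Answer: 6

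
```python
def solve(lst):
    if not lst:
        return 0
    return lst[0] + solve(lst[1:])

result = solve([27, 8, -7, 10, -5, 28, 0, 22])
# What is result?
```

27 + 8 + (-7) + 10 + (-5) + 28 + 0 + 22 + 0 = 83

Answer: 83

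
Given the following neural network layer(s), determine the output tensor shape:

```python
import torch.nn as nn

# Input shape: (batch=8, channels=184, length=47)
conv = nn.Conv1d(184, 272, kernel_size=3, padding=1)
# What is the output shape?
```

Input: (8, 184, 47) -> Output: (8, 272, 47)

Answer: (8, 272, 47)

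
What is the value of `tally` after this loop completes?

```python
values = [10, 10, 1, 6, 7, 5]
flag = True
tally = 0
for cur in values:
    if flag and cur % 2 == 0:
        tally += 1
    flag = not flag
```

Count even values at even positions
`tally` takes the values: 0 → 1

Answer: 1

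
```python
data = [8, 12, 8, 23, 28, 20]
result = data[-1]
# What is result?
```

Trace:
`data = [8, 12, 8, 23, 28, 20]` → data = [8, 12, 8, 23, 28, 20]
`result = data[-1]` → result = 20
So result = 20

Answer: 20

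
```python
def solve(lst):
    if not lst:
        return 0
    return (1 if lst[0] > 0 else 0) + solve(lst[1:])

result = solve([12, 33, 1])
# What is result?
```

Count of positive elements in [12, 33, 1] = 3

Answer: 3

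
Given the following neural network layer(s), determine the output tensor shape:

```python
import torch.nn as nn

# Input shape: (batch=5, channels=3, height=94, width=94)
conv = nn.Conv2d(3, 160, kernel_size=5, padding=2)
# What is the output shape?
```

Input: (5, 3, 94, 94) -> Output: (5, 160, 94, 94)

Answer: (5, 160, 94, 94)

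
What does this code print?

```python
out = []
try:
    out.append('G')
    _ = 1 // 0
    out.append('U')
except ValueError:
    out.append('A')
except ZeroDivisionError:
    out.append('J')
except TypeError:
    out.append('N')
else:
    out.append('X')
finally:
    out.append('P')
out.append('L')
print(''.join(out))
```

Execution trace: 'G' (try body) → 'J' (except ZeroDivisionError) → 'P' (finally) → 'L' (after the try/except). Output: GJPL

Answer: GJPL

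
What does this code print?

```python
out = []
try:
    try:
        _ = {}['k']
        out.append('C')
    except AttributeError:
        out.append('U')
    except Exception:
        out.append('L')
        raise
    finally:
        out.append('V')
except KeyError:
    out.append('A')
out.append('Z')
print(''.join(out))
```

Execution trace: 'L' (inner except Exception) → 'V' (inner finally) → 'A' (outer except KeyError) → 'Z' (after the try/except). Output: LVAZ

Answer: LVAZ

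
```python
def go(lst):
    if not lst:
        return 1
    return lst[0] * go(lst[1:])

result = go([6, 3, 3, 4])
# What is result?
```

Product over [6, 3, 3, 4] = 6 * 3 * 3 * 4 = 216

Answer: 216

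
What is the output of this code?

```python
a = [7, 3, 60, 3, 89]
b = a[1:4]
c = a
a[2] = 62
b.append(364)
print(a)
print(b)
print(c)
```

Key concept: slice vs alias.
Step by step:
`a = [7, 3, 60, 3, 89]` → a = [7, 3, 60, 3, 89]
`b = a[1:4]` → b = [3, 60, 3]
`c = a` → c = [7, 3, 60, 3, 89] (same object as a)
`a[2] = 62` → a = [7, 3, 62, 3, 89] (same object as c); c = [7, 3, 62, 3, 89] (same object as a)
`b.append(364)` → b = [3, 60, 3, 364]
`print(a)` → prints [7, 3, 62, 3, 89]
`print(b)` → prints [3, 60, 3, 364]
`print(c)` → prints [7, 3, 62, 3, 89]

Answer:
[7, 3, 62, 3, 89]
[3, 60, 3, 364]
[7, 3, 62, 3, 89]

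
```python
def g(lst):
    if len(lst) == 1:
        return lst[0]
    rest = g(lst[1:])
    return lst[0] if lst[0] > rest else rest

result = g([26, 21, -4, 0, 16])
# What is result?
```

Recursive max over [26, 21, -4, 0, 16] = 26

Answer: 26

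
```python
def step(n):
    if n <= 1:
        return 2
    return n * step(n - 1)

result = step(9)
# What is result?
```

step(9) = 9 * 8 * 7 * 6 * 5 * 4 * 3 * 2 * 2 = 725760

Answer: 725760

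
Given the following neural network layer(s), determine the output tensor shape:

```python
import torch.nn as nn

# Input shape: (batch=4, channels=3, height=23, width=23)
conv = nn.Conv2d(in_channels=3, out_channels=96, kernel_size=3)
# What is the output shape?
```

Input: (4, 3, 23, 23) -> Output: (4, 96, 21, 21)

Answer: (4, 96, 21, 21)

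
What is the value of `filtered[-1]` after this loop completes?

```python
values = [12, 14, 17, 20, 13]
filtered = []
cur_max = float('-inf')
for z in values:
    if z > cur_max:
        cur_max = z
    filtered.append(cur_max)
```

Running max ends at 20
`filtered` takes the values: [] → [12] → [12, 14] → [12, 14, 17] → [12, 14, 17, 20] → [12, 14, 17, 20, 20]
So `filtered[-1]` = 20

Answer: 20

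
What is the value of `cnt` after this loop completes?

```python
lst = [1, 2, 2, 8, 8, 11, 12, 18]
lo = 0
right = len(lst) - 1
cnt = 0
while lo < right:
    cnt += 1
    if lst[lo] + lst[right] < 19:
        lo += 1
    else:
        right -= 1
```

Steps to find pair summing to 19
`cnt` takes the values: 0 → 1 → 2 → 3 → 4 → 5 → 6 → 7

Answer: 7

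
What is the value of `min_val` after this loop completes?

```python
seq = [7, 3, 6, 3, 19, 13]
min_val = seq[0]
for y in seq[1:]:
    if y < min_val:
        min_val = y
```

Minimum of [7, 3, 6, 3, 19, 13]
`min_val` takes the values: 7 → 3

Answer: 3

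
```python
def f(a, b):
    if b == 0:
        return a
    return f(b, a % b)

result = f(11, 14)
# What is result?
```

f(11, 14) -> f(14, 11) -> f(11, 3) -> f(3, 2) -> f(2, 1) -> f(1, 0) -> 1

Answer: 1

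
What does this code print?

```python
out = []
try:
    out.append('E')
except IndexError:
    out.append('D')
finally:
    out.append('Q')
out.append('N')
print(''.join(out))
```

Execution trace: 'E' (try body, no exception) → 'Q' (finally) → 'N' (after the try/except). Output: EQN

Answer: EQN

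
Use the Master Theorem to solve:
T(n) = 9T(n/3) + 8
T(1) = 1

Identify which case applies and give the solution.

a=9, b=3, f(n)=8. log_3(9) = 2. Since c=0 < 2, Case 1 applies: T(n) = Θ(n^log_b(a)) = O(n^2).

Answer: O(n^2) - Case 1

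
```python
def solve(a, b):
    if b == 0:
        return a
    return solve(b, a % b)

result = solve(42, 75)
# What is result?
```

solve(42, 75) -> solve(75, 42) -> solve(42, 33) -> solve(33, 9) -> solve(9, 6) -> solve(6, 3) -> solve(3, 0) -> 3

Answer: 3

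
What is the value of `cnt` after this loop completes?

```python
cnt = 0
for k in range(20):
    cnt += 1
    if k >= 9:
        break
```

Loop breaks when k reaches 9, cnt is 10
`cnt` takes the values: 0 → 1 → 2 → 3 → 4 → 5 → 6 → 7 → 8 → 9 → 10

Answer: 10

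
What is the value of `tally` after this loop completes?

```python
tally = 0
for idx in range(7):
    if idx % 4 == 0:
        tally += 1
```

Count numbers divisible by 4 in range(7)
`tally` takes the values: 0 → 1 → 2

Answer: 2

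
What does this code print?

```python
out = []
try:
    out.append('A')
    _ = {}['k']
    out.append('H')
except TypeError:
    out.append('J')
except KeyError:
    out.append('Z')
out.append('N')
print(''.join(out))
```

Execution trace: 'A' (try body) → 'Z' (except KeyError) → 'N' (after the try/except). Output: AZN

Answer: AZN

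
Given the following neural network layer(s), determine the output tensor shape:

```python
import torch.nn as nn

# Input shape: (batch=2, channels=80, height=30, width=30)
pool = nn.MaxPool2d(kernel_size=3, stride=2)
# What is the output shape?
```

Input: (2, 80, 30, 30) -> Output: (2, 80, 14, 14)

Answer: (2, 80, 14, 14)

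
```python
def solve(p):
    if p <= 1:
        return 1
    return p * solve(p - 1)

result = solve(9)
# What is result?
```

solve(9) = 9 * 8 * 7 * 6 * 5 * 4 * 3 * 2 * 1 = 362880

Answer: 362880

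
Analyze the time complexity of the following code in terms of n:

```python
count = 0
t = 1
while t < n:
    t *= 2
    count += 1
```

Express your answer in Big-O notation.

Each loop level contributes: log n. Multiplying the contributions gives O(log n).

Answer: O(log n)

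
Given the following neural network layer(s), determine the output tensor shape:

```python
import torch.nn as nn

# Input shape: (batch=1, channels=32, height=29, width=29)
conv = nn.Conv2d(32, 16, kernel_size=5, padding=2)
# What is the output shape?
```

Input: (1, 32, 29, 29) -> Output: (1, 16, 29, 29)

Answer: (1, 16, 29, 29)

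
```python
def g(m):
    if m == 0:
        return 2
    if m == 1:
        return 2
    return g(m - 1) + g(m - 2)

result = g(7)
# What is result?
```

Build up from base cases: g(0)=2, g(1)=2, g(2)=4, g(3)=6, g(4)=10, g(5)=16, g(6)=26, ..., g(7)=42

Answer: 42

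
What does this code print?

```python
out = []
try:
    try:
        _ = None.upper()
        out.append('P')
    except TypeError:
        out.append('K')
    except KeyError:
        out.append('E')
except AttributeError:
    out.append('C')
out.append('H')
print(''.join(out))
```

Execution trace: 'C' (outer except AttributeError) → 'H' (after the try/except). Output: CH

Answer: CH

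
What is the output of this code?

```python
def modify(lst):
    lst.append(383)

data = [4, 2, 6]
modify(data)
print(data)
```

Key concept: function modifies passed list.
Step by step:
`data = [4, 2, 6]` → data = [4, 2, 6]
`modify(data)` → data = [4, 2, 6, 383]
`print(data)` → prints [4, 2, 6, 383]

Answer: [4, 2, 6, 383]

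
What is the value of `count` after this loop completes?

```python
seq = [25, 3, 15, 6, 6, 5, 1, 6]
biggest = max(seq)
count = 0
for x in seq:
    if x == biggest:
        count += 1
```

Count of max value 25 in [25, 3, 15, 6, 6, 5, 1, 6]
`count` takes the values: 0 → 1

Answer: 1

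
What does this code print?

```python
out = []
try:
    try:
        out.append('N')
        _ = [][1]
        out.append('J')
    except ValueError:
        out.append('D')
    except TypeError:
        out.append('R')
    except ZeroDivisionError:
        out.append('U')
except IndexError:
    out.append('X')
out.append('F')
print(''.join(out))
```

Execution trace: 'N' (try body) → 'X' (outer except IndexError) → 'F' (after the try/except). Output: NXF

Answer: NXF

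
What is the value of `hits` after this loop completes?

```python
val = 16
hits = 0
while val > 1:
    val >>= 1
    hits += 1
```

Count right shifts until 1
`hits` takes the values: 0 → 1 → 2 → 3 → 4

Answer: 4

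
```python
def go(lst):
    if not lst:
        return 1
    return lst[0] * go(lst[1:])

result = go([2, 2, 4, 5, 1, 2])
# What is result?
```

Product over [2, 2, 4, 5, 1, 2] = 2 * 2 * 4 * 5 * 1 * 2 = 160

Answer: 160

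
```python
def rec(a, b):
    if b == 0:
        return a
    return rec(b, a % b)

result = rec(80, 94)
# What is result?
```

rec(80, 94) -> rec(94, 80) -> rec(80, 14) -> rec(14, 10) -> rec(10, 4) -> rec(4, 2) -> rec(2, 0) -> 2

Answer: 2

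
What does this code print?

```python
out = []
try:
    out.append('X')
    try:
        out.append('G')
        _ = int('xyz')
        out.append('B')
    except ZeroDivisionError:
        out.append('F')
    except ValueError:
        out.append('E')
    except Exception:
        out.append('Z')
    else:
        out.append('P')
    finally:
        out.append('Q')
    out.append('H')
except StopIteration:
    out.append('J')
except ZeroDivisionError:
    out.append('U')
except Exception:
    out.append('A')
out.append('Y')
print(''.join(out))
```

Execution trace: 'X' (try body) → 'G' (inner try body) → 'E' (inner except ValueError) → 'Q' (inner finally) → 'H' (try body, no exception) → 'Y' (after the try/except). Output: XGEQHY

Answer: XGEQHY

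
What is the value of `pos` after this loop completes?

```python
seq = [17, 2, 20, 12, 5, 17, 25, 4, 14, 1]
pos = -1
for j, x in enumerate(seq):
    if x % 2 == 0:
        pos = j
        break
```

First even number index in [17, 2, 20, 12, 5, 17, 25, 4, 14, 1]
`pos` takes the values: -1 → 1

Answer: 1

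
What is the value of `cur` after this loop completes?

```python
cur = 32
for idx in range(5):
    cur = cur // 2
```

Halve 5 times: 32 // 2^5 = 1
`cur` takes the values: 32 → 16 → 8 → 4 → 2 → 1

Answer: 1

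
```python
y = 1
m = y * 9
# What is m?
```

Trace:
`y = 1` → y = 1
`m = y * 9` → m = 9
So m = 9

Answer: 9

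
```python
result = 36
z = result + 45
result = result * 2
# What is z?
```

Trace:
`result = 36` → result = 36
`z = result + 45` → z = 81
`result = result * 2` → result = 72
So z = 81

Answer: 81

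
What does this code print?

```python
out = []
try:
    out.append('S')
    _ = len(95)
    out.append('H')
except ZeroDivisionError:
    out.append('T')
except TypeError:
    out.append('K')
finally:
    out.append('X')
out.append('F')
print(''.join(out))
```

Execution trace: 'S' (try body) → 'K' (except TypeError) → 'X' (finally) → 'F' (after the try/except). Output: SKXF

Answer: SKXF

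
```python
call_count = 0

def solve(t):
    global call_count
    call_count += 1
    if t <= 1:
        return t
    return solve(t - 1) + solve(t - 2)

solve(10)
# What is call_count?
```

Calls(t) = 1 + Calls(t-1) + Calls(t-2); Calls(0)=Calls(1)=1. For t=10 this gives 177.

Answer: 177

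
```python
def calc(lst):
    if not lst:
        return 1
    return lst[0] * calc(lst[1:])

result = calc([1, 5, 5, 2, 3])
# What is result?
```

Product over [1, 5, 5, 2, 3] = 1 * 5 * 5 * 2 * 3 = 150

Answer: 150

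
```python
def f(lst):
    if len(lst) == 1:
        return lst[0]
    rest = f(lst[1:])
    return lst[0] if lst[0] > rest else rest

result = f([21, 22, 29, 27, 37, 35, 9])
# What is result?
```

Recursive max over [21, 22, 29, 27, 37, 35, 9] = 37

Answer: 37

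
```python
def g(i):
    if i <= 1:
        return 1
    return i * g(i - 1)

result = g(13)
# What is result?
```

g(13) = 13 * 12 * 11 * 10 * 9 * 8 * 7 * 6 * 5 * 4 * 3 * 2 * 1 = 6227020800

Answer: 6227020800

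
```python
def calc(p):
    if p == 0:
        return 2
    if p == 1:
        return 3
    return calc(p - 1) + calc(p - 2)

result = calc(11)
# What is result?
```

Build up from base cases: calc(0)=2, calc(1)=3, calc(2)=5, calc(3)=8, calc(4)=13, calc(5)=21, calc(6)=34, ..., calc(11)=377

Answer: 377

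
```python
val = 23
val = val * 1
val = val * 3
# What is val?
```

Trace:
`val = 23` → val = 23
`val = val * 1` → val = 23
`val = val * 3` → val = 69
So val = 69

Answer: 69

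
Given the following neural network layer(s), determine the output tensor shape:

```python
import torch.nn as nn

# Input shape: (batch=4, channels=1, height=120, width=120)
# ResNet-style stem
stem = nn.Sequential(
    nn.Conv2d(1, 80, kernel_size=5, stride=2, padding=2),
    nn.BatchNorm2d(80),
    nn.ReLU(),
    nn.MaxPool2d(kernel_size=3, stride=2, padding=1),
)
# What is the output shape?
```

Input: (4, 1, 120, 120) -> after Conv2d 5x5 stride=2: (4, 80, 60, 60) -> Output: (4, 80, 30, 30)

Answer: (4, 80, 30, 30)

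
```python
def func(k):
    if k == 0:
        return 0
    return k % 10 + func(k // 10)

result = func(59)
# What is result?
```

Sum of digits of 59: 9 + 5 = 14

Answer: 14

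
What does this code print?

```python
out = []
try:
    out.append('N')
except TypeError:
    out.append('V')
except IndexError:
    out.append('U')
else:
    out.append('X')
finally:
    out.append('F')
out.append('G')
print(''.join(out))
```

Execution trace: 'N' (try body, no exception) → 'X' (else) → 'F' (finally) → 'G' (after the try/except). Output: NXFG

Answer: NXFG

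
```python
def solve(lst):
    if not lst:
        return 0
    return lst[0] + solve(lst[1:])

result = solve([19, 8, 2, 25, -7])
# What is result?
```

19 + 8 + 2 + 25 + (-7) + 0 = 47

Answer: 47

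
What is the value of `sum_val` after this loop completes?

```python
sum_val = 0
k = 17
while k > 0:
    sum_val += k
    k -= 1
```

Sum 17 down to 1
`sum_val` takes the values: 0 → 17 → 33 → 48 → 62 → 75 → 87 → 98 → 108 → 117 → 125 → 132 → 138 → 143 → 147 → 150 → 152 → 153

Answer: 153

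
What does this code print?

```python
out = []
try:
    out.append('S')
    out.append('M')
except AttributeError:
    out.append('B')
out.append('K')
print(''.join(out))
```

Execution trace: 'S' (try body) → 'M' (try body, no exception) → 'K' (after the try/except). Output: SMK

Answer: SMK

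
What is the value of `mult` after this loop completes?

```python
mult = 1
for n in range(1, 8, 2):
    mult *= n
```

Product of 1, 3, 5, ... up to 7
`mult` takes the values: 1 → 3 → 15 → 105

Answer: 105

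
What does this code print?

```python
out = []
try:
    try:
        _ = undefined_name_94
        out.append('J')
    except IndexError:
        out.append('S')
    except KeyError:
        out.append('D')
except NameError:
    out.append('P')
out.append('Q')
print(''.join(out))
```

Execution trace: 'P' (outer except NameError) → 'Q' (after the try/except). Output: PQ

Answer: PQ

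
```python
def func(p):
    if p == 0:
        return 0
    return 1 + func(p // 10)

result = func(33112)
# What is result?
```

Count of digits of 33112: 5

Answer: 5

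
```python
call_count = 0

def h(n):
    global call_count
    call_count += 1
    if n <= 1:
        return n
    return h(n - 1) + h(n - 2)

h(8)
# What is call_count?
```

Calls(n) = 1 + Calls(n-1) + Calls(n-2); Calls(0)=Calls(1)=1. For n=8 this gives 67.

Answer: 67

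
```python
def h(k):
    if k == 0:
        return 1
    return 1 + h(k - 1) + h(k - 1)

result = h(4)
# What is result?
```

h(k) = 1 + 2·h(k-1), h(0)=1. Closed form: (1+1)·2^4 - 1 = 31.

Answer: 31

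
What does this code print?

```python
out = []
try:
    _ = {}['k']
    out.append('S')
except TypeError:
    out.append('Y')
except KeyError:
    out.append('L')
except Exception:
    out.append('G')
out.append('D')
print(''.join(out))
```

Execution trace: 'L' (except KeyError) → 'D' (after the try/except). Output: LD

Answer: LD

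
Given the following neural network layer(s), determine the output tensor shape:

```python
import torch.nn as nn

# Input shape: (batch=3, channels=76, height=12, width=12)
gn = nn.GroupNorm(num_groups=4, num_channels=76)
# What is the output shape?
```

Input: (3, 76, 12, 12) -> Output: (3, 76, 12, 12)

Answer: (3, 76, 12, 12)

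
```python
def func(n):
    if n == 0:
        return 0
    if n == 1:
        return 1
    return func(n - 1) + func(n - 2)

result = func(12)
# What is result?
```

Build up from base cases: func(0)=0, func(1)=1, func(2)=1, func(3)=2, func(4)=3, func(5)=5, func(6)=8, ..., func(12)=144

Answer: 144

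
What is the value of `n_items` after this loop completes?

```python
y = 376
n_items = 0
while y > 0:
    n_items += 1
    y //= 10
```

Count digits by repeated division by 10
`n_items` takes the values: 0 → 1 → 2 → 3

Answer: 3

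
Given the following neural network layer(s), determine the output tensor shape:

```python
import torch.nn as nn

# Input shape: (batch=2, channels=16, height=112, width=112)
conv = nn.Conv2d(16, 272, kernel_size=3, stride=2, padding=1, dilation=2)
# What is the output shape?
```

Input: (2, 16, 112, 112) -> Output: (2, 272, 55, 55)

Answer: (2, 272, 55, 55)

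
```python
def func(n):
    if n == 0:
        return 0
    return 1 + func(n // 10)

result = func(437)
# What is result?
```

Count of digits of 437: 3

Answer: 3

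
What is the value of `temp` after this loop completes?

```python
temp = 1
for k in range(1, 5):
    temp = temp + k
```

Start at 1, add 1 through 4
`temp` takes the values: 1 → 2 → 4 → 7 → 11

Answer: 11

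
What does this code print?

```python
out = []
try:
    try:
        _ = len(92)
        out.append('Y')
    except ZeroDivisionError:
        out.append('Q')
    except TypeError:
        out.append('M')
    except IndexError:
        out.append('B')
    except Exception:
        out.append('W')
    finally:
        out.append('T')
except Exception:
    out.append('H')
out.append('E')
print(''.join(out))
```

Execution trace: 'M' (inner except TypeError) → 'T' (inner finally) → 'E' (after the try/except). Output: MTE

Answer: MTE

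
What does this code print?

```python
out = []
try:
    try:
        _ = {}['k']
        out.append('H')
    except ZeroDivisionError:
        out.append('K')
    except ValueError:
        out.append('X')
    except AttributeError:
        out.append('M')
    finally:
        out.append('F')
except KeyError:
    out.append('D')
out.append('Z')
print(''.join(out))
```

Execution trace: 'F' (finally) → 'D' (outer except KeyError) → 'Z' (after the try/except). Output: FDZ

Answer: FDZ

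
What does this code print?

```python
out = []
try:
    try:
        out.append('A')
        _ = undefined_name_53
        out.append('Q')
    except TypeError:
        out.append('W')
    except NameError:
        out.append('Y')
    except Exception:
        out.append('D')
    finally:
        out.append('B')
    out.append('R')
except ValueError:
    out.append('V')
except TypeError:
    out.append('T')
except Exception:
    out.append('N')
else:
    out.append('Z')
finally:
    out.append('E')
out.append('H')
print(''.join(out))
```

Execution trace: 'A' (inner try body) → 'Y' (inner except NameError) → 'B' (inner finally) → 'R' (try body, no exception) → 'Z' (else) → 'E' (finally) → 'H' (after the try/except). Output: AYBRZEH

Answer: AYBRZEH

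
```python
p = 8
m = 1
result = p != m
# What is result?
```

Trace:
`p = 8` → p = 8
`m = 1` → m = 1
`result = p != m` → result = True
So result = True

Answer: True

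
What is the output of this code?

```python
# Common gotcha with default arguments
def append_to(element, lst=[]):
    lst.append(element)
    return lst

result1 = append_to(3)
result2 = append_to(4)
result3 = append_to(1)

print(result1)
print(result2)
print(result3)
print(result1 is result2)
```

Key concept: mutable default argument gotcha.
Step by step:
`result1 = append_to(3)` → result1 = [3]
`result2 = append_to(4)` → result1 = [3, 4] (same object as result2); result2 = [3, 4] (same object as result1)
`result3 = append_to(1)` → result1 = [3, 4, 1] (same object as result2, result3); result2 = [3, 4, 1] (same object as result1, result3); result3 = [3, 4, 1] (same object as result1, result2)
`print(result1)` → prints [3, 4, 1]
`print(result2)` → prints [3, 4, 1]
`print(result3)` → prints [3, 4, 1]
`print(result1 is result2)` → prints True

Answer:
[3, 4, 1]
[3, 4, 1]
[3, 4, 1]
True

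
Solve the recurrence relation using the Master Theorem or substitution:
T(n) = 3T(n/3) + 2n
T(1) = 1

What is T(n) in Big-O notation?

By Master Theorem: a=3, b=3, f(n)=2n. Since log_3(3) = 1 and f(n) = Θ(n^1), Case 2 applies. T(n) = O(n log n).

Answer: O(n log n)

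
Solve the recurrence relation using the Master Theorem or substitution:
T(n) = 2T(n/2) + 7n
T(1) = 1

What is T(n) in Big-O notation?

By Master Theorem: a=2, b=2, f(n)=7n. Since log_2(2) = 1 and f(n) = Θ(n^1), Case 2 applies. T(n) = O(n log n).

Answer: O(n log n)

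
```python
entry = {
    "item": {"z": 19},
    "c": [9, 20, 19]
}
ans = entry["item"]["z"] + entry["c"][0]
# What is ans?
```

Trace:
`entry = { ...` → entry = {'item': {'z': 19}, 'c': [9, 20, 19]}
`ans = entry["item"]["z"] + entry["c"][0]` → ans = 28
So ans = 28

Answer: 28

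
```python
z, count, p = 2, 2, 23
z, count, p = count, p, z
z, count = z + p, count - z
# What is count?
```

Trace:
`z, count, p = 2, 2, 23` → z = 2; count = 2; p = 23
`z, count, p = count, p, z` → z = 2; count = 23; p = 2
`z, count = z + p, count - z` → z = 4; count = 21
So count = 21

Answer: 21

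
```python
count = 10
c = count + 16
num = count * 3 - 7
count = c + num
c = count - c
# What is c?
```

Trace:
`count = 10` → count = 10
`c = count + 16` → c = 26
`num = count * 3 - 7` → num = 23
`count = c + num` → count = 49
`c = count - c` → c = 23
So c = 23

Answer: 23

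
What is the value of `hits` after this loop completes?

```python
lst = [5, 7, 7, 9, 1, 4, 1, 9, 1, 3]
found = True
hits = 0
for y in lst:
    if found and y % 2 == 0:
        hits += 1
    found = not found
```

Count even values at even positions
`hits` takes the values: 0

Answer: 0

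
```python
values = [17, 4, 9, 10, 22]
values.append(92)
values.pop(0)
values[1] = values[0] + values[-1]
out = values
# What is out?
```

Trace:
`values = [17, 4, 9, 10, 22]` → values = [17, 4, 9, 10, 22]
`values.append(92)` → values = [17, 4, 9, 10, 22, 92]
`values.pop(0)` → values = [4, 9, 10, 22, 92]
`values[1] = values[0] + values[-1]` → values = [4, 96, 10, 22, 92]
`out = values` → out = [4, 96, 10, 22, 92]
So out = [4, 96, 10, 22, 92]

Answer: [4, 96, 10, 22, 92]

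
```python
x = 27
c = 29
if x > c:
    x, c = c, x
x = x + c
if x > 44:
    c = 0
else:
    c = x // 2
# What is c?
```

Trace:
`x = 27` → x = 27
`c = 29` → c = 29
`if x > c: ...` → x > c is False → no variable changes
`x = x + c` → x = 56
`if x > 44: ...` → x > 44 is True → c = 0
So c = 0

Answer: 0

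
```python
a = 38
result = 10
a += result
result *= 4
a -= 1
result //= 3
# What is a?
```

Trace:
`a = 38` → a = 38
`result = 10` → result = 10
`a += result` → a = 48
`result *= 4` → result = 40
`a -= 1` → a = 47
`result //= 3` → result = 13
So a = 47

Answer: 47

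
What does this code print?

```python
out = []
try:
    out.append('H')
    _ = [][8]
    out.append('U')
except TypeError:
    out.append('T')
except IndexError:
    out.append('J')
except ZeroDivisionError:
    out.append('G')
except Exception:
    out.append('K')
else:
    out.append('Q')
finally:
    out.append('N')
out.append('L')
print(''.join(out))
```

Execution trace: 'H' (try body) → 'J' (except IndexError) → 'N' (finally) → 'L' (after the try/except). Output: HJNL

Answer: HJNL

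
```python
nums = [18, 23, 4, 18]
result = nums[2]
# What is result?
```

Trace:
`nums = [18, 23, 4, 18]` → nums = [18, 23, 4, 18]
`result = nums[2]` → result = 4
So result = 4

Answer: 4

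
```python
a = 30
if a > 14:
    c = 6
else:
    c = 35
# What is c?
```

Trace:
`a = 30` → a = 30
`if a > 14: ...` → a > 14 is True → c = 6
So c = 6

Answer: 6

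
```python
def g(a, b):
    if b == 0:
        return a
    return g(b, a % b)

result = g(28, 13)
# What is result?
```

g(28, 13) -> g(13, 2) -> g(2, 1) -> g(1, 0) -> 1

Answer: 1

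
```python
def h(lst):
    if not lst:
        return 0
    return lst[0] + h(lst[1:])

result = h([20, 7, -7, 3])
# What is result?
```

20 + 7 + (-7) + 3 + 0 = 23

Answer: 23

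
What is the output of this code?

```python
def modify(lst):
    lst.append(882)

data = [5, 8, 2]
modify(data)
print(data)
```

Key concept: function modifies passed list.
Step by step:
`data = [5, 8, 2]` → data = [5, 8, 2]
`modify(data)` → data = [5, 8, 2, 882]
`print(data)` → prints [5, 8, 2, 882]

Answer: [5, 8, 2, 882]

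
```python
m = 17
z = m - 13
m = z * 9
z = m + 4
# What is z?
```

Trace:
`m = 17` → m = 17
`z = m - 13` → z = 4
`m = z * 9` → m = 36
`z = m + 4` → z = 40
So z = 40

Answer: 40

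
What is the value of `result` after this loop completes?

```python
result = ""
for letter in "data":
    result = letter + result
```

Reverse 'data'
`result` takes the values: "" → "d" → "ad" → "tad" → "atad"

Answer: "atad"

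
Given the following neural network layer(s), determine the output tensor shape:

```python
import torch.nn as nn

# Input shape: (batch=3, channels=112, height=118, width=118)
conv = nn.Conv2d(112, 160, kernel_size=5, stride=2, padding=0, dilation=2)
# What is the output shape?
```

Input: (3, 112, 118, 118) -> Output: (3, 160, 55, 55)

Answer: (3, 160, 55, 55)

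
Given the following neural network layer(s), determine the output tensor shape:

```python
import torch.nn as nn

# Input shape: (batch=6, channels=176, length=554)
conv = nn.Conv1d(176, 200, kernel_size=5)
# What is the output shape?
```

Input: (6, 176, 554) -> Output: (6, 200, 550)

Answer: (6, 200, 550)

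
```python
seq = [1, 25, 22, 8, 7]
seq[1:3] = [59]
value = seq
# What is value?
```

Trace:
`seq = [1, 25, 22, 8, 7]` → seq = [1, 25, 22, 8, 7]
`seq[1:3] = [59]` → seq = [1, 59, 8, 7]
`value = seq` → value = [1, 59, 8, 7]
So value = [1, 59, 8, 7]

Answer: [1, 59, 8, 7]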